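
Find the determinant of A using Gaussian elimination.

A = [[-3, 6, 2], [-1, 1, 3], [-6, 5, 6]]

det(A) = -43

Forward elimination:
R2 <- R2 - (1/3)*R1:  [   0   -1  7/3 ]
R3 <- R3 - (2)*R1:  [  0  -7   2 ]
R3 <- R3 - (7)*R2:  [     0      0  -43/3 ]
Upper-triangular form:
[ -3   6      2 ]
[  0  -1    7/3 ]
[  0   0  -43/3 ]
det(A) = (-1)^0 * (-3) * (-1) * (-43/3) = -43  (0 row swaps -> sign +1)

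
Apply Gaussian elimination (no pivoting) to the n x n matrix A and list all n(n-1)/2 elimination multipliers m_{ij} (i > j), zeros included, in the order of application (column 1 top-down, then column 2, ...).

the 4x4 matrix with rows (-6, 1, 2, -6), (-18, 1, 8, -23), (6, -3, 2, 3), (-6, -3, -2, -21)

multipliers: 3, -1, 1, 1, 2, -4

Forward elimination:
R2 <- R2 - (3)*R1:  [  0  -2   2  -5 ]
R3 <- R3 - (-1)*R1:  [  0  -2   4  -3 ]
R4 <- R4 - (1)*R1:  [   0   -4   -4  -15 ]
R3 <- R3 - (1)*R2:  [ 0  0  2  2 ]
R4 <- R4 - (2)*R2:  [  0   0  -8  -5 ]
R4 <- R4 - (-4)*R3:  [ 0  0  0  3 ]
Multipliers (in order of application): m_{21} = 3, m_{31} = -1, m_{41} = 1, m_{32} = 1, m_{42} = 2, m_{43} = -4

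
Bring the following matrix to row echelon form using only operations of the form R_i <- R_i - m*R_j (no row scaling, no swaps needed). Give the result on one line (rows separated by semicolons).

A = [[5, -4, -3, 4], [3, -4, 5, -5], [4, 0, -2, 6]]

Forward elimination:
R2 <- R2 - (3/5)*R1:  [     0   -8/5   34/5  -37/5 ]
R3 <- R3 - (4/5)*R1:  [    0  16/5   2/5  14/5 ]
R3 <- R3 - (-2)*R2:  [   0    0   14  -12 ]
Row echelon form:
[ 5    -4    -3      4 ]
[ 0  -8/5  34/5  -37/5 ]
[ 0     0    14    -12 ]

REF = [5 -4 -3 4; 0 -8/5 34/5 -37/5; 0 0 14 -12]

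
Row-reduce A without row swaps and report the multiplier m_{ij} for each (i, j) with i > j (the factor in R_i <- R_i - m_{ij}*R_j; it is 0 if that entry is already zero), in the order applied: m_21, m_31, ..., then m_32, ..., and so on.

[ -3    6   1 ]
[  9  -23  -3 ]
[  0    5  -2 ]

Forward elimination:
R2 <- R2 - (-3)*R1:  [  0  -5   0 ]
R3: entry in column 1 is already 0 -> m_{31} = 0 (no row operation needed)
R3 <- R3 - (-1)*R2:  [  0   0  -2 ]
Multipliers (in order of application): m_{21} = -3, m_{31} = 0, m_{32} = -1

multipliers: -3, 0, -1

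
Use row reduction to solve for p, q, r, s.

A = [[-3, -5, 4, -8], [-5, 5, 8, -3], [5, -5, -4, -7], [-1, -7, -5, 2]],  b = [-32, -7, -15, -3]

(-1, 3, -3, 1)

Forward elimination on [A|b]:
R2 <- R2 - (5/3)*R1:  [     0   40/3    4/3   31/3  139/3 ]
R3 <- R3 - (-5/3)*R1:  [      0   -40/3     8/3   -61/3  -205/3 ]
R4 <- R4 - (1/3)*R1:  [     0  -16/3  -19/3   14/3   23/3 ]
R3 <- R3 - (-1)*R2:  [   0    0    4  -10  -22 ]
R4 <- R4 - (-2/5)*R2:  [     0      0  -29/5   44/5  131/5 ]
R4 <- R4 - (-29/20)*R3:  [      0       0       0  -57/10  -57/10 ]
Row echelon form:
[ -3    -5    4      -8  |     -32 ]
[  0  40/3  4/3    31/3  |   139/3 ]
[  0     0    4     -10  |     -22 ]
[  0     0    0  -57/10  |  -57/10 ]
Back-substitution:
s = (-57/10) / (-57/10) = 1
r = (-22 - (-10)*(1)) / 4 = -3
q = (139/3 - (4/3)*(-3) - (31/3)*(1)) / (40/3) = 3
p = (-32 - (-5)*(3) - (4)*(-3) - (-8)*(1)) / -3 = -1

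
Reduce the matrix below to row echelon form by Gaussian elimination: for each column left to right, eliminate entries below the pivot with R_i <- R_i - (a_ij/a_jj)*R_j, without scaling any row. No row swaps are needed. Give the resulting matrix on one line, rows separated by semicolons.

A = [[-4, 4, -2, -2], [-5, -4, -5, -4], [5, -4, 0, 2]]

REF = [-4 4 -2 -2; 0 -9 -5/2 -3/2; 0 0 -25/9 -2/3]

Forward elimination:
R2 <- R2 - (5/4)*R1:  [    0    -9  -5/2  -3/2 ]
R3 <- R3 - (-5/4)*R1:  [    0     1  -5/2  -1/2 ]
R3 <- R3 - (-1/9)*R2:  [     0      0  -25/9   -2/3 ]
Row echelon form:
[ -4   4     -2    -2 ]
[  0  -9   -5/2  -3/2 ]
[  0   0  -25/9  -2/3 ]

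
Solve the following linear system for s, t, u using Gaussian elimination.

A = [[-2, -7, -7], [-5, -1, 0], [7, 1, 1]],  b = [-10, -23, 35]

(5, -2, 2)

Forward elimination on [A|b]:
R2 <- R2 - (5/2)*R1:  [    0  33/2  35/2     2 ]
R3 <- R3 - (-7/2)*R1:  [     0  -47/2  -47/2      0 ]
R3 <- R3 - (-47/33)*R2:  [     0      0  47/33  94/33 ]
Row echelon form:
[ -2    -7     -7  |    -10 ]
[  0  33/2   35/2  |      2 ]
[  0     0  47/33  |  94/33 ]
Back-substitution:
u = (94/33) / (47/33) = 2
t = (2 - (35/2)*(2)) / (33/2) = -2
s = (-10 - (-7)*(-2) - (-7)*(2)) / -2 = 5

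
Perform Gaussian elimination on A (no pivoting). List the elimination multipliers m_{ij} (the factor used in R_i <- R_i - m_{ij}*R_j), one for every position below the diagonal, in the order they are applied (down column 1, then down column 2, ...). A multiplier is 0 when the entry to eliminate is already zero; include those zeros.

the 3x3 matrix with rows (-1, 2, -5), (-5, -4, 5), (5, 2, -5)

Forward elimination:
R2 <- R2 - (5)*R1:  [   0  -14   30 ]
R3 <- R3 - (-5)*R1:  [   0   12  -30 ]
R3 <- R3 - (-6/7)*R2:  [     0      0  -30/7 ]
Multipliers (in order of application): m_{21} = 5, m_{31} = -5, m_{32} = -6/7

multipliers: 5, -5, -6/7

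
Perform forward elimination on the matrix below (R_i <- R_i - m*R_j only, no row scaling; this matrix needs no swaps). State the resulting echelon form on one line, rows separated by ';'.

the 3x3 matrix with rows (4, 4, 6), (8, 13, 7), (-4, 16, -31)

REF = [4 4 6; 0 5 -5; 0 0 -5]

Forward elimination:
R2 <- R2 - (2)*R1:  [  0   5  -5 ]
R3 <- R3 - (-1)*R1:  [   0   20  -25 ]
R3 <- R3 - (4)*R2:  [  0   0  -5 ]
Row echelon form:
[ 4  4   6 ]
[ 0  5  -5 ]
[ 0  0  -5 ]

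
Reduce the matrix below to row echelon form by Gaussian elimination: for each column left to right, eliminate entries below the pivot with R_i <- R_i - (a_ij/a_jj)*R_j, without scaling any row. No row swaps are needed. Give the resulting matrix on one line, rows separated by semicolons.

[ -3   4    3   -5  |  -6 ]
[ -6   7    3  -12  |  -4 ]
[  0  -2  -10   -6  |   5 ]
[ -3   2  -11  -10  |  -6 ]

Forward elimination:
R2 <- R2 - (2)*R1:  [  0  -1  -3  -2   8 ]
R4 <- R4 - (1)*R1:  [   0   -2  -14   -5    0 ]
R3 <- R3 - (2)*R2:  [   0    0   -4   -2  -11 ]
R4 <- R4 - (2)*R2:  [   0    0   -8   -1  -16 ]
R4 <- R4 - (2)*R3:  [ 0  0  0  3  6 ]
Row echelon form:
[ -3   4   3  -5  |   -6 ]
[  0  -1  -3  -2  |    8 ]
[  0   0  -4  -2  |  -11 ]
[  0   0   0   3  |    6 ]

REF = [-3 4 3 -5 -6; 0 -1 -3 -2 8; 0 0 -4 -2 -11; 0 0 0 3 6]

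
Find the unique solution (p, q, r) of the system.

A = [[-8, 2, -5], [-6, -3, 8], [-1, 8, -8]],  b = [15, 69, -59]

(-5, -5, 3)

Forward elimination on [A|b]:
R2 <- R2 - (3/4)*R1:  [     0   -9/2   47/4  231/4 ]
R3 <- R3 - (1/8)*R1:  [      0    31/4   -59/8  -487/8 ]
R3 <- R3 - (-31/18)*R2:  [      0       0  463/36  463/12 ]
Row echelon form:
[ -8     2      -5  |      15 ]
[  0  -9/2    47/4  |   231/4 ]
[  0     0  463/36  |  463/12 ]
Back-substitution:
r = (463/12) / (463/36) = 3
q = (231/4 - (47/4)*(3)) / (-9/2) = -5
p = (15 - (2)*(-5) - (-5)*(3)) / -8 = -5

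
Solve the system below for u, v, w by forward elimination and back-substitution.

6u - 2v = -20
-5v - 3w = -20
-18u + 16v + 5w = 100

Forward elimination on [A|b]:
R3 <- R3 - (-3)*R1:  [  0  10   5  40 ]
R3 <- R3 - (-2)*R2:  [  0   0  -1   0 ]
Row echelon form:
[ 6  -2   0  |  -20 ]
[ 0  -5  -3  |  -20 ]
[ 0   0  -1  |    0 ]
Back-substitution:
w = (0) / -1 = 0
v = (-20 - (-3)*(0)) / -5 = 4
u = (-20 - (-2)*(4)) / 6 = -2

(-2, 4, 0)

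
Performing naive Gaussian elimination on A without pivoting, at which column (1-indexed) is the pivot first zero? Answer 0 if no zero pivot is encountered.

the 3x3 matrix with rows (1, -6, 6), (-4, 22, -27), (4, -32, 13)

Naive forward elimination:
R2 <- R2 - (-4)*R1:  [  0  -2  -3 ]
R3 <- R3 - (4)*R1:  [   0   -8  -11 ]
R3 <- R3 - (4)*R2:  [ 0  0  1 ]
All pivots nonzero; naive elimination completes without hitting a zero pivot.

first zero-pivot column = 0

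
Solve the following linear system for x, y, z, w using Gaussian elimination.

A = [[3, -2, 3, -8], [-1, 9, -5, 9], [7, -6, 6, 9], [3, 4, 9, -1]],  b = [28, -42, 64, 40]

(4, -2, 4, 0)

Forward elimination on [A|b]:
R2 <- R2 - (-1/3)*R1:  [     0   25/3     -4   19/3  -98/3 ]
R3 <- R3 - (7/3)*R1:  [    0  -4/3    -1  83/3  -4/3 ]
R4 <- R4 - (1)*R1:  [  0   6   6   7  12 ]
R3 <- R3 - (-4/25)*R2:  [       0        0   -41/25   717/25  -164/25 ]
R4 <- R4 - (18/25)*R2:  [      0       0  222/25   61/25  888/25 ]
R4 <- R4 - (-222/41)*R3:  [       0        0        0  6467/41        0 ]
Row echelon form:
[ 3    -2       3       -8  |       28 ]
[ 0  25/3      -4     19/3  |    -98/3 ]
[ 0     0  -41/25   717/25  |  -164/25 ]
[ 0     0       0  6467/41  |        0 ]
Back-substitution:
w = (0) / (6467/41) = 0
z = (-164/25 - (717/25)*(0)) / (-41/25) = 4
y = (-98/3 - (-4)*(4) - (19/3)*(0)) / (25/3) = -2
x = (28 - (-2)*(-2) - (3)*(4) - (-8)*(0)) / 3 = 4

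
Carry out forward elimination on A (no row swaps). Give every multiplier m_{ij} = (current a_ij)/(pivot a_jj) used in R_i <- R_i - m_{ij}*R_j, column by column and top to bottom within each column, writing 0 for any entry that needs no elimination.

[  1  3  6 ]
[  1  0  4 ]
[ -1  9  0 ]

multipliers: 1, -1, -4

Forward elimination:
R2 <- R2 - (1)*R1:  [  0  -3  -2 ]
R3 <- R3 - (-1)*R1:  [  0  12   6 ]
R3 <- R3 - (-4)*R2:  [  0   0  -2 ]
Multipliers (in order of application): m_{21} = 1, m_{31} = -1, m_{32} = -4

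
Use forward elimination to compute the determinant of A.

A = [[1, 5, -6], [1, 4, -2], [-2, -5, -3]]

Forward elimination:
R2 <- R2 - (1)*R1:  [  0  -1   4 ]
R3 <- R3 - (-2)*R1:  [   0    5  -15 ]
R3 <- R3 - (-5)*R2:  [ 0  0  5 ]
Upper-triangular form:
[ 1   5  -6 ]
[ 0  -1   4 ]
[ 0   0   5 ]
det(A) = (-1)^0 * (1) * (-1) * (5) = -5  (0 row swaps -> sign +1)

det(A) = -5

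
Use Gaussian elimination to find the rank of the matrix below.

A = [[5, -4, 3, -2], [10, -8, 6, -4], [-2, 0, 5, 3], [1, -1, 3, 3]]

rank(A) = 3

Row reduction:
R2 <- R2 - (2)*R1:  [ 0  0  0  0 ]
R3 <- R3 - (-2/5)*R1:  [    0  -8/5  31/5  11/5 ]
R4 <- R4 - (1/5)*R1:  [    0  -1/5  12/5  17/5 ]
R2 <-> R3   (pivot in column 2 was zero)
[ 5    -4     3    -2 ]
[ 0  -8/5  31/5  11/5 ]
[ 0     0     0     0 ]
[ 0  -1/5  12/5  17/5 ]
R4 <- R4 - (1/8)*R2:  [    0     0  13/8  25/8 ]
R3 <-> R4   (pivot in column 3 was zero)
[ 5    -4     3    -2 ]
[ 0  -8/5  31/5  11/5 ]
[ 0     0  13/8  25/8 ]
[ 0     0     0     0 ]
Row echelon form:
[ 5    -4     3    -2 ]
[ 0  -8/5  31/5  11/5 ]
[ 0     0  13/8  25/8 ]
[ 0     0     0     0 ]
Nonzero rows / pivot columns: 3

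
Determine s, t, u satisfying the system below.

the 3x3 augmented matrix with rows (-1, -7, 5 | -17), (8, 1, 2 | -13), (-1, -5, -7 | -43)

(-3, 5, 3)

Forward elimination on [A|b]:
R2 <- R2 - (-8)*R1:  [    0   -55    42  -149 ]
R3 <- R3 - (1)*R1:  [   0    2  -12  -26 ]
R3 <- R3 - (-2/55)*R2:  [        0         0   -576/55  -1728/55 ]
Row echelon form:
[ -1   -7        5  |       -17 ]
[  0  -55       42  |      -149 ]
[  0    0  -576/55  |  -1728/55 ]
Back-substitution:
u = (-1728/55) / (-576/55) = 3
t = (-149 - (42)*(3)) / -55 = 5
s = (-17 - (-7)*(5) - (5)*(3)) / -1 = -3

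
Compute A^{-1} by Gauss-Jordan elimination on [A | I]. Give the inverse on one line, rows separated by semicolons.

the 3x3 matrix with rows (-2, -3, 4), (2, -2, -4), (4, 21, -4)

Gauss-Jordan on [A | I]:
R1 <- (1/-2)*R1:  [    1   3/2    -2  |  -1/2     0     0 ]
R2 <- R2 - (2)*R1:  [  0  -5   0  |   1   1   0 ]
R3 <- R3 - (4)*R1:  [  0  15   4  |   2   0   1 ]
R2 <- (1/-5)*R2:  [    0     1     0  |  -1/5  -1/5     0 ]
R1 <- R1 - (3/2)*R2:  [    1     0    -2  |  -1/5  3/10     0 ]
R3 <- R3 - (15)*R2:  [ 0  0  4  |  5  3  1 ]
R3 <- (1/4)*R3:  [   0    0    1  |  5/4  3/4  1/4 ]
R1 <- R1 - (-2)*R3:  [     1      0      0  |  23/10    9/5    1/2 ]
Right block of [I | A^{-1}] is the inverse:
[ 23/10   9/5  1/2 ]
[  -1/5  -1/5    0 ]
[   5/4   3/4  1/4 ]

inverse = [23/10 9/5 1/2; -1/5 -1/5 0; 5/4 3/4 1/4]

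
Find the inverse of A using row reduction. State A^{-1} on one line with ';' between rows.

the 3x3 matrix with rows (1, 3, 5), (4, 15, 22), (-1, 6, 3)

inverse = [-29/2 7/2 -3/2; -17/3 4/3 -1/3; 13/2 -3/2 1/2]

Gauss-Jordan on [A | I]:
R2 <- R2 - (4)*R1:  [  0   3   2  |  -4   1   0 ]
R3 <- R3 - (-1)*R1:  [ 0  9  8  |  1  0  1 ]
R2 <- (1/3)*R2:  [    0     1   2/3  |  -4/3   1/3     0 ]
R1 <- R1 - (3)*R2:  [  1   0   3  |   5  -1   0 ]
R3 <- R3 - (9)*R2:  [  0   0   2  |  13  -3   1 ]
R3 <- (1/2)*R3:  [    0     0     1  |  13/2  -3/2   1/2 ]
R1 <- R1 - (3)*R3:  [     1      0      0  |  -29/2    7/2   -3/2 ]
R2 <- R2 - (2/3)*R3:  [     0      1      0  |  -17/3    4/3   -1/3 ]
Right block of [I | A^{-1}] is the inverse:
[ -29/2   7/2  -3/2 ]
[ -17/3   4/3  -1/3 ]
[  13/2  -3/2   1/2 ]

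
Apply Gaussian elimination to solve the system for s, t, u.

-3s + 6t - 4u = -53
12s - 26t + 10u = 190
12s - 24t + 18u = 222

(3, -4, 5)

Forward elimination on [A|b]:
R2 <- R2 - (-4)*R1:  [   0   -2   -6  -22 ]
R3 <- R3 - (-4)*R1:  [  0   0   2  10 ]
Row echelon form:
[ -3   6  -4  |  -53 ]
[  0  -2  -6  |  -22 ]
[  0   0   2  |   10 ]
Back-substitution:
u = (10) / 2 = 5
t = (-22 - (-6)*(5)) / -2 = -4
s = (-53 - (6)*(-4) - (-4)*(5)) / -3 = 3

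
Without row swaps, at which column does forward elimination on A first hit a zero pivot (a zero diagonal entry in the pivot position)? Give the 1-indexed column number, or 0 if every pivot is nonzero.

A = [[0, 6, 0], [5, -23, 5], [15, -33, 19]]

Naive forward elimination:
Pivot entry (1,1) is zero but row 2 has 5 in column 1 -> naive elimination stops; a row interchange (e.g. R1 <-> R2) would be required here.

first zero-pivot column = 1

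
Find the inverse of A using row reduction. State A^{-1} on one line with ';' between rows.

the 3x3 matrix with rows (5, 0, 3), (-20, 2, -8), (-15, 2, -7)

inverse = [-1/10 -3/10 3/10; 1 -1/2 1; 1/2 1/2 -1/2]

Gauss-Jordan on [A | I]:
R1 <- (1/5)*R1:  [   1    0  3/5  |  1/5    0    0 ]
R2 <- R2 - (-20)*R1:  [ 0  2  4  |  4  1  0 ]
R3 <- R3 - (-15)*R1:  [ 0  2  2  |  3  0  1 ]
R2 <- (1/2)*R2:  [   0    1    2  |    2  1/2    0 ]
R3 <- R3 - (2)*R2:  [  0   0  -2  |  -1  -1   1 ]
R3 <- (1/-2)*R3:  [    0     0     1  |   1/2   1/2  -1/2 ]
R1 <- R1 - (3/5)*R3:  [     1      0      0  |  -1/10  -3/10   3/10 ]
R2 <- R2 - (2)*R3:  [    0     1     0  |     1  -1/2     1 ]
Right block of [I | A^{-1}] is the inverse:
[ -1/10  -3/10  3/10 ]
[     1   -1/2     1 ]
[   1/2    1/2  -1/2 ]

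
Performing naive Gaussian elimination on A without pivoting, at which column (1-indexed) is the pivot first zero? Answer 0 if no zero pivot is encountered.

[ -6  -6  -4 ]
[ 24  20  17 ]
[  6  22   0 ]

Naive forward elimination:
R2 <- R2 - (-4)*R1:  [  0  -4   1 ]
R3 <- R3 - (-1)*R1:  [  0  16  -4 ]
R3 <- R3 - (-4)*R2:  [ 0  0  0 ]
Matrix at this point:
[ -6  -6  -4 ]
[  0  -4   1 ]
[  0   0   0 ]
Pivot entry (3,3) in the last row is zero and there are no rows below to swap with -> zero pivot in column 3 (A is singular).

first zero-pivot column = 3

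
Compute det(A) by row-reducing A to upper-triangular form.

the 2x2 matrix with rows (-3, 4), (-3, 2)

det(A) = 6

Forward elimination:
R2 <- R2 - (1)*R1:  [  0  -2 ]
Upper-triangular form:
[ -3   4 ]
[  0  -2 ]
det(A) = (-1)^0 * (-3) * (-2) = 6  (0 row swaps -> sign +1)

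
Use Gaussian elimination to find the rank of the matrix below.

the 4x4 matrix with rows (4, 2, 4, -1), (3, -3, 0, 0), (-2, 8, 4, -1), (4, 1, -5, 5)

Row reduction:
R2 <- R2 - (3/4)*R1:  [    0  -9/2    -3   3/4 ]
R3 <- R3 - (-1/2)*R1:  [    0     9     6  -3/2 ]
R4 <- R4 - (1)*R1:  [  0  -1  -9   6 ]
R3 <- R3 - (-2)*R2:  [ 0  0  0  0 ]
R4 <- R4 - (2/9)*R2:  [     0      0  -25/3   35/6 ]
R3 <-> R4   (pivot in column 3 was zero)
[ 4     2      4    -1 ]
[ 0  -9/2     -3   3/4 ]
[ 0     0  -25/3  35/6 ]
[ 0     0      0     0 ]
Row echelon form:
[ 4     2      4    -1 ]
[ 0  -9/2     -3   3/4 ]
[ 0     0  -25/3  35/6 ]
[ 0     0      0     0 ]
Nonzero rows / pivot columns: 3

rank(A) = 3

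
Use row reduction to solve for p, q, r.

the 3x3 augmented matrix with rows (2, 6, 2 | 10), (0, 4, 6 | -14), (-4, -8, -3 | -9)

Forward elimination on [A|b]:
R3 <- R3 - (-2)*R1:  [  0   4   1  11 ]
R3 <- R3 - (1)*R2:  [  0   0  -5  25 ]
Row echelon form:
[ 2  6   2  |   10 ]
[ 0  4   6  |  -14 ]
[ 0  0  -5  |   25 ]
Back-substitution:
r = (25) / -5 = -5
q = (-14 - (6)*(-5)) / 4 = 4
p = (10 - (6)*(4) - (2)*(-5)) / 2 = -2

(-2, 4, -5)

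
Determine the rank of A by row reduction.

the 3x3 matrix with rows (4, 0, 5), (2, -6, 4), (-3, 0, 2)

rank(A) = 3

Row reduction:
R2 <- R2 - (1/2)*R1:  [   0   -6  3/2 ]
R3 <- R3 - (-3/4)*R1:  [    0     0  23/4 ]
Row echelon form:
[ 4   0     5 ]
[ 0  -6   3/2 ]
[ 0   0  23/4 ]
Nonzero rows / pivot columns: 3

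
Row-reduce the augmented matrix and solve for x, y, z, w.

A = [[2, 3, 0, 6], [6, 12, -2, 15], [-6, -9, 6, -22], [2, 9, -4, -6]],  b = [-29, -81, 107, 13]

Forward elimination on [A|b]:
R2 <- R2 - (3)*R1:  [  0   3  -2  -3   6 ]
R3 <- R3 - (-3)*R1:  [  0   0   6  -4  20 ]
R4 <- R4 - (1)*R1:  [   0    6   -4  -12   42 ]
R4 <- R4 - (2)*R2:  [  0   0   0  -6  30 ]
Row echelon form:
[ 2  3   0   6  |  -29 ]
[ 0  3  -2  -3  |    6 ]
[ 0  0   6  -4  |   20 ]
[ 0  0   0  -6  |   30 ]
Back-substitution:
w = (30) / -6 = -5
z = (20 - (-4)*(-5)) / 6 = 0
y = (6 - (-2)*(0) - (-3)*(-5)) / 3 = -3
x = (-29 - (3)*(-3) - (6)*(-5)) / 2 = 5

(5, -3, 0, -5)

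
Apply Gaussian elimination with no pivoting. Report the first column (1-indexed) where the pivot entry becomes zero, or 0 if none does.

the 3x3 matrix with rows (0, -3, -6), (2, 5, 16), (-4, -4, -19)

Naive forward elimination:
Pivot entry (1,1) is zero but row 2 has 2 in column 1 -> naive elimination stops; a row interchange (e.g. R1 <-> R2) would be required here.

first zero-pivot column = 1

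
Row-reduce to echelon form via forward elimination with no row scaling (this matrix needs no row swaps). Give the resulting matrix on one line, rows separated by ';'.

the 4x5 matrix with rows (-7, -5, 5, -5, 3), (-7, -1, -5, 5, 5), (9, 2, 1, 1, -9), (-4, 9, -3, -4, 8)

REF = [-7 -5 5 -5 3; 0 4 -10 10 2; 0 0 -51/14 79/14 -41/14; 0 0 0 103/17 -319/17]

Forward elimination:
R2 <- R2 - (1)*R1:  [   0    4  -10   10    2 ]
R3 <- R3 - (-9/7)*R1:  [     0  -31/7   52/7  -38/7  -36/7 ]
R4 <- R4 - (4/7)*R1:  [     0   83/7  -41/7   -8/7   44/7 ]
R3 <- R3 - (-31/28)*R2:  [      0       0  -51/14   79/14  -41/14 ]
R4 <- R4 - (83/28)*R2:  [       0        0   333/14  -431/14     5/14 ]
R4 <- R4 - (-111/17)*R3:  [       0        0        0   103/17  -319/17 ]
Row echelon form:
[ -7  -5       5      -5        3 ]
[  0   4     -10      10        2 ]
[  0   0  -51/14   79/14   -41/14 ]
[  0   0       0  103/17  -319/17 ]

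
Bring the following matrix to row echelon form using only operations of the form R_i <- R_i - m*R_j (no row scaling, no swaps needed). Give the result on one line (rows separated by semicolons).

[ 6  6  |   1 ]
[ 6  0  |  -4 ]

Forward elimination:
R2 <- R2 - (1)*R1:  [  0  -6  -5 ]
Row echelon form:
[ 6   6  |   1 ]
[ 0  -6  |  -5 ]

REF = [6 6 1; 0 -6 -5]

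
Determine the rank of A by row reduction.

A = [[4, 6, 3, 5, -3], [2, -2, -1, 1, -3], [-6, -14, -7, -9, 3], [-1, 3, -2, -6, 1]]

rank(A) = 3

Row reduction:
R2 <- R2 - (1/2)*R1:  [    0    -5  -5/2  -3/2  -3/2 ]
R3 <- R3 - (-3/2)*R1:  [    0    -5  -5/2  -3/2  -3/2 ]
R4 <- R4 - (-1/4)*R1:  [     0    9/2   -5/4  -19/4    1/4 ]
R3 <- R3 - (1)*R2:  [ 0  0  0  0  0 ]
R4 <- R4 - (-9/10)*R2:  [      0       0    -7/2  -61/10  -11/10 ]
R3 <-> R4   (pivot in column 3 was zero)
[ 4   6     3       5      -3 ]
[ 0  -5  -5/2    -3/2    -3/2 ]
[ 0   0  -7/2  -61/10  -11/10 ]
[ 0   0     0       0       0 ]
Row echelon form:
[ 4   6     3       5      -3 ]
[ 0  -5  -5/2    -3/2    -3/2 ]
[ 0   0  -7/2  -61/10  -11/10 ]
[ 0   0     0       0       0 ]
Nonzero rows / pivot columns: 3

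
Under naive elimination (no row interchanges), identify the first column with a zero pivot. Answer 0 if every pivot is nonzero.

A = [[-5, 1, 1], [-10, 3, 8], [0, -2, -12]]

first zero-pivot column = 3

Naive forward elimination:
R2 <- R2 - (2)*R1:  [ 0  1  6 ]
R3 <- R3 - (-2)*R2:  [ 0  0  0 ]
Matrix at this point:
[ -5  1  1 ]
[  0  1  6 ]
[  0  0  0 ]
Pivot entry (3,3) in the last row is zero and there are no rows below to swap with -> zero pivot in column 3 (A is singular).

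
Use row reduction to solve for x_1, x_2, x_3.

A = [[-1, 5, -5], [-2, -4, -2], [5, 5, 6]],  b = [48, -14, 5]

(2, 5, -5)

Forward elimination on [A|b]:
R2 <- R2 - (2)*R1:  [    0   -14     8  -110 ]
R3 <- R3 - (-5)*R1:  [   0   30  -19  245 ]
R3 <- R3 - (-15/7)*R2:  [     0      0  -13/7   65/7 ]
Row echelon form:
[ -1    5     -5  |    48 ]
[  0  -14      8  |  -110 ]
[  0    0  -13/7  |  65/7 ]
Back-substitution:
x_3 = (65/7) / (-13/7) = -5
x_2 = (-110 - (8)*(-5)) / -14 = 5
x_1 = (48 - (5)*(5) - (-5)*(-5)) / -1 = 2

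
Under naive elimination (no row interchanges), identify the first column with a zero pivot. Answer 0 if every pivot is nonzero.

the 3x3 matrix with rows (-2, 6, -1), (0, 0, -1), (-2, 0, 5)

Naive forward elimination:
R3 <- R3 - (1)*R1:  [  0  -6   6 ]
Matrix at this point:
[ -2   6  -1 ]
[  0   0  -1 ]
[  0  -6   6 ]
Pivot entry (2,2) is zero but row 3 has -6 in column 2 -> naive elimination stops; a row interchange (e.g. R2 <-> R3) would be required here.

first zero-pivot column = 2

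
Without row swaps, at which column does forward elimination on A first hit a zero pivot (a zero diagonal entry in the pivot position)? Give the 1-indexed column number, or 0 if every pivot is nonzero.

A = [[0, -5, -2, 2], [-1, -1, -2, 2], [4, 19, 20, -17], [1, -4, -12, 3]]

first zero-pivot column = 1

Naive forward elimination:
Pivot entry (1,1) is zero but row 2 has -1 in column 1 -> naive elimination stops; a row interchange (e.g. R1 <-> R2) would be required here.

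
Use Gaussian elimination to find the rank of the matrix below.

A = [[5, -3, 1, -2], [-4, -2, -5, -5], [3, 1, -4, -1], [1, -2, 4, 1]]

rank(A) = 4

Row reduction:
R2 <- R2 - (-4/5)*R1:  [     0  -22/5  -21/5  -33/5 ]
R3 <- R3 - (3/5)*R1:  [     0   14/5  -23/5    1/5 ]
R4 <- R4 - (1/5)*R1:  [    0  -7/5  19/5   7/5 ]
R3 <- R3 - (-7/11)*R2:  [      0       0  -80/11      -4 ]
R4 <- R4 - (7/22)*R2:  [      0       0  113/22     7/2 ]
R4 <- R4 - (-113/160)*R3:  [     0      0      0  27/40 ]
Row echelon form:
[ 5     -3       1     -2 ]
[ 0  -22/5   -21/5  -33/5 ]
[ 0      0  -80/11     -4 ]
[ 0      0       0  27/40 ]
Nonzero rows / pivot columns: 4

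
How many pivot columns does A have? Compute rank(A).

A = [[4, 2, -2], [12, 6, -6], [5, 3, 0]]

rank(A) = 2

Row reduction:
R2 <- R2 - (3)*R1:  [ 0  0  0 ]
R3 <- R3 - (5/4)*R1:  [   0  1/2  5/2 ]
R2 <-> R3   (pivot in column 2 was zero)
[ 4    2   -2 ]
[ 0  1/2  5/2 ]
[ 0    0    0 ]
Row echelon form:
[ 4    2   -2 ]
[ 0  1/2  5/2 ]
[ 0    0    0 ]
Nonzero rows / pivot columns: 2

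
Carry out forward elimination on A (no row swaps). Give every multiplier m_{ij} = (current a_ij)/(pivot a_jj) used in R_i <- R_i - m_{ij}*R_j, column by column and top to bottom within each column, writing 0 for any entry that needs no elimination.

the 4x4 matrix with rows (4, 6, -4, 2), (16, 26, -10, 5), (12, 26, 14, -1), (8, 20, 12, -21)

multipliers: 4, 3, 2, 4, 4, -2

Forward elimination:
R2 <- R2 - (4)*R1:  [  0   2   6  -3 ]
R3 <- R3 - (3)*R1:  [  0   8  26  -7 ]
R4 <- R4 - (2)*R1:  [   0    8   20  -25 ]
R3 <- R3 - (4)*R2:  [ 0  0  2  5 ]
R4 <- R4 - (4)*R2:  [   0    0   -4  -13 ]
R4 <- R4 - (-2)*R3:  [  0   0   0  -3 ]
Multipliers (in order of application): m_{21} = 4, m_{31} = 3, m_{41} = 2, m_{32} = 4, m_{42} = 4, m_{43} = -2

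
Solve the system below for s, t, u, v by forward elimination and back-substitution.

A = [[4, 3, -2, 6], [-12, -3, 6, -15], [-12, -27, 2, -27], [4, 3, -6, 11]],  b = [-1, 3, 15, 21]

(-4, -1, -3, 2)

Forward elimination on [A|b]:
R2 <- R2 - (-3)*R1:  [ 0  6  0  3  0 ]
R3 <- R3 - (-3)*R1:  [   0  -18   -4   -9   12 ]
R4 <- R4 - (1)*R1:  [  0   0  -4   5  22 ]
R3 <- R3 - (-3)*R2:  [  0   0  -4   0  12 ]
R4 <- R4 - (1)*R3:  [  0   0   0   5  10 ]
Row echelon form:
[ 4  3  -2  6  |  -1 ]
[ 0  6   0  3  |   0 ]
[ 0  0  -4  0  |  12 ]
[ 0  0   0  5  |  10 ]
Back-substitution:
v = (10) / 5 = 2
u = (12) / -4 = -3
t = (0 - (3)*(2)) / 6 = -1
s = (-1 - (3)*(-1) - (-2)*(-3) - (6)*(2)) / 4 = -4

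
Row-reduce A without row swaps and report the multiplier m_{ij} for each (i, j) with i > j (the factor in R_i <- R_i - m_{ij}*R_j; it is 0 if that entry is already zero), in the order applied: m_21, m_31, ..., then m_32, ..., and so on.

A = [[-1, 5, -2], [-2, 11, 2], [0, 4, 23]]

multipliers: 2, 0, 4

Forward elimination:
R2 <- R2 - (2)*R1:  [ 0  1  6 ]
R3: entry in column 1 is already 0 -> m_{31} = 0 (no row operation needed)
R3 <- R3 - (4)*R2:  [  0   0  -1 ]
Multipliers (in order of application): m_{21} = 2, m_{31} = 0, m_{32} = 4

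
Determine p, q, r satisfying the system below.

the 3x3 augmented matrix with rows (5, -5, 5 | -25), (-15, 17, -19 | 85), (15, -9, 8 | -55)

Forward elimination on [A|b]:
R2 <- R2 - (-3)*R1:  [  0   2  -4  10 ]
R3 <- R3 - (3)*R1:  [  0   6  -7  20 ]
R3 <- R3 - (3)*R2:  [   0    0    5  -10 ]
Row echelon form:
[ 5  -5   5  |  -25 ]
[ 0   2  -4  |   10 ]
[ 0   0   5  |  -10 ]
Back-substitution:
r = (-10) / 5 = -2
q = (10 - (-4)*(-2)) / 2 = 1
p = (-25 - (-5)*(1) - (5)*(-2)) / 5 = -2

(-2, 1, -2)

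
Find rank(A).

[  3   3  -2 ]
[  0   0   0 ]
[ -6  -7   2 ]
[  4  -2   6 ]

rank(A) = 3

Row reduction:
R3 <- R3 - (-2)*R1:  [  0  -1  -2 ]
R4 <- R4 - (4/3)*R1:  [    0    -6  26/3 ]
R2 <-> R3   (pivot in column 2 was zero)
[ 3   3    -2 ]
[ 0  -1    -2 ]
[ 0   0     0 ]
[ 0  -6  26/3 ]
R4 <- R4 - (6)*R2:  [    0     0  62/3 ]
R3 <-> R4   (pivot in column 3 was zero)
[ 3   3    -2 ]
[ 0  -1    -2 ]
[ 0   0  62/3 ]
[ 0   0     0 ]
Row echelon form:
[ 3   3    -2 ]
[ 0  -1    -2 ]
[ 0   0  62/3 ]
[ 0   0     0 ]
Nonzero rows / pivot columns: 3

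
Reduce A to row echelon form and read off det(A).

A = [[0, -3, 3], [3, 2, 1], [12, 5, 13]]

det(A) = 54

Forward elimination:
R1 <-> R2   (pivot in column 1 was zero)
[  3   2   1 ]
[  0  -3   3 ]
[ 12   5  13 ]
R3 <- R3 - (4)*R1:  [  0  -3   9 ]
R3 <- R3 - (1)*R2:  [ 0  0  6 ]
Upper-triangular form:
[ 3   2  1 ]
[ 0  -3  3 ]
[ 0   0  6 ]
det(A) = (-1)^1 * (3) * (-3) * (6) = 54  (1 row swap -> sign -1)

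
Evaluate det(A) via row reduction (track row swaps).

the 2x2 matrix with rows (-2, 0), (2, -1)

det(A) = 2

Forward elimination:
R2 <- R2 - (-1)*R1:  [  0  -1 ]
Upper-triangular form:
[ -2   0 ]
[  0  -1 ]
det(A) = (-1)^0 * (-2) * (-1) = 2  (0 row swaps -> sign +1)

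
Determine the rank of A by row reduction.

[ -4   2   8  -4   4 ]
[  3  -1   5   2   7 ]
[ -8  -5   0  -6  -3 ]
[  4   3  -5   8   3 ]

rank(A) = 4

Row reduction:
R2 <- R2 - (-3/4)*R1:  [   0  1/2   11   -1   10 ]
R3 <- R3 - (2)*R1:  [   0   -9  -16    2  -11 ]
R4 <- R4 - (-1)*R1:  [ 0  5  3  4  7 ]
R3 <- R3 - (-18)*R2:  [   0    0  182  -16  169 ]
R4 <- R4 - (10)*R2:  [    0     0  -107    14   -93 ]
R4 <- R4 - (-107/182)*R3:  [      0       0       0  418/91   89/14 ]
Row echelon form:
[ -4    2    8      -4      4 ]
[  0  1/2   11      -1     10 ]
[  0    0  182     -16    169 ]
[  0    0    0  418/91  89/14 ]
Nonzero rows / pivot columns: 4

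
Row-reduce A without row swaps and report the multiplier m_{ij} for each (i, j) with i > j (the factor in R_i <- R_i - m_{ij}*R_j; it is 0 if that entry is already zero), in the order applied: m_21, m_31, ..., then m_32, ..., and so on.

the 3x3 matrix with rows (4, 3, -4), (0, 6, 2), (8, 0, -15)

Forward elimination:
R2: entry in column 1 is already 0 -> m_{21} = 0 (no row operation needed)
R3 <- R3 - (2)*R1:  [  0  -6  -7 ]
R3 <- R3 - (-1)*R2:  [  0   0  -5 ]
Multipliers (in order of application): m_{21} = 0, m_{31} = 2, m_{32} = -1

multipliers: 0, 2, -1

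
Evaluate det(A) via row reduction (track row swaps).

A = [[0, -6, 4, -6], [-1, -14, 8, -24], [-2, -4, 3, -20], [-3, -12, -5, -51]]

det(A) = -54

Forward elimination:
R1 <-> R2   (pivot in column 1 was zero)
[ -1  -14   8  -24 ]
[  0   -6   4   -6 ]
[ -2   -4   3  -20 ]
[ -3  -12  -5  -51 ]
R3 <- R3 - (2)*R1:  [   0   24  -13   28 ]
R4 <- R4 - (3)*R1:  [   0   30  -29   21 ]
R3 <- R3 - (-4)*R2:  [ 0  0  3  4 ]
R4 <- R4 - (-5)*R2:  [  0   0  -9  -9 ]
R4 <- R4 - (-3)*R3:  [ 0  0  0  3 ]
Upper-triangular form:
[ -1  -14  8  -24 ]
[  0   -6  4   -6 ]
[  0    0  3    4 ]
[  0    0  0    3 ]
det(A) = (-1)^1 * (-1) * (-6) * (3) * (3) = -54  (1 row swap -> sign -1)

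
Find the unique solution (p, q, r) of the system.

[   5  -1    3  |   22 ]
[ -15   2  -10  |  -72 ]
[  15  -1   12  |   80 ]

(4, 4, 2)

Forward elimination on [A|b]:
R2 <- R2 - (-3)*R1:  [  0  -1  -1  -6 ]
R3 <- R3 - (3)*R1:  [  0   2   3  14 ]
R3 <- R3 - (-2)*R2:  [ 0  0  1  2 ]
Row echelon form:
[ 5  -1   3  |  22 ]
[ 0  -1  -1  |  -6 ]
[ 0   0   1  |   2 ]
Back-substitution:
r = (2) / 1 = 2
q = (-6 - (-1)*(2)) / -1 = 4
p = (22 - (-1)*(4) - (3)*(2)) / 5 = 4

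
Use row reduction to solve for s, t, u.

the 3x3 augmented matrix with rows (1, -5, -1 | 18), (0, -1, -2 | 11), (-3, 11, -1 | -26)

Forward elimination on [A|b]:
R3 <- R3 - (-3)*R1:  [  0  -4  -4  28 ]
R3 <- R3 - (4)*R2:  [   0    0    4  -16 ]
Row echelon form:
[ 1  -5  -1  |   18 ]
[ 0  -1  -2  |   11 ]
[ 0   0   4  |  -16 ]
Back-substitution:
u = (-16) / 4 = -4
t = (11 - (-2)*(-4)) / -1 = -3
s = (18 - (-5)*(-3) - (-1)*(-4)) / 1 = -1

(-1, -3, -4)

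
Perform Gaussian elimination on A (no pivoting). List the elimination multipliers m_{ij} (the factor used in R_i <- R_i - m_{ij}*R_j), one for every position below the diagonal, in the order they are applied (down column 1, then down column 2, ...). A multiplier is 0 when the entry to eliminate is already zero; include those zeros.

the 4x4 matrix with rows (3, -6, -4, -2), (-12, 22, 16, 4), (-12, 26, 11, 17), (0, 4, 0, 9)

multipliers: -4, -4, 0, -1, -2, 0

Forward elimination:
R2 <- R2 - (-4)*R1:  [  0  -2   0  -4 ]
R3 <- R3 - (-4)*R1:  [  0   2  -5   9 ]
R4: entry in column 1 is already 0 -> m_{41} = 0 (no row operation needed)
R3 <- R3 - (-1)*R2:  [  0   0  -5   5 ]
R4 <- R4 - (-2)*R2:  [ 0  0  0  1 ]
R4: entry in column 3 is already 0 -> m_{43} = 0 (no row operation needed)
Multipliers (in order of application): m_{21} = -4, m_{31} = -4, m_{41} = 0, m_{32} = -1, m_{42} = -2, m_{43} = 0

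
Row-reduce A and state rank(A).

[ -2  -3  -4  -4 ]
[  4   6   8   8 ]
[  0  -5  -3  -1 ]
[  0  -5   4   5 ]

Row reduction:
R2 <- R2 - (-2)*R1:  [ 0  0  0  0 ]
R2 <-> R3   (pivot in column 2 was zero)
[ -2  -3  -4  -4 ]
[  0  -5  -3  -1 ]
[  0   0   0   0 ]
[  0  -5   4   5 ]
R4 <- R4 - (1)*R2:  [ 0  0  7  6 ]
R3 <-> R4   (pivot in column 3 was zero)
[ -2  -3  -4  -4 ]
[  0  -5  -3  -1 ]
[  0   0   7   6 ]
[  0   0   0   0 ]
Row echelon form:
[ -2  -3  -4  -4 ]
[  0  -5  -3  -1 ]
[  0   0   7   6 ]
[  0   0   0   0 ]
Nonzero rows / pivot columns: 3

rank(A) = 3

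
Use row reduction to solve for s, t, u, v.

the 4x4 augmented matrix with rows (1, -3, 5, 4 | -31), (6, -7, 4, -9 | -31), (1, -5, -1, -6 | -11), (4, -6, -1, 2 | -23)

Forward elimination on [A|b]:
R2 <- R2 - (6)*R1:  [   0   11  -26  -33  155 ]
R3 <- R3 - (1)*R1:  [   0   -2   -6  -10   20 ]
R4 <- R4 - (4)*R1:  [   0    6  -21  -14  101 ]
R3 <- R3 - (-2/11)*R2:  [       0        0  -118/11      -16   530/11 ]
R4 <- R4 - (6/11)*R2:  [      0       0  -75/11       4  181/11 ]
R4 <- R4 - (75/118)*R3:  [       0        0        0   836/59  -836/59 ]
Row echelon form:
[ 1  -3        5       4  |      -31 ]
[ 0  11      -26     -33  |      155 ]
[ 0   0  -118/11     -16  |   530/11 ]
[ 0   0        0  836/59  |  -836/59 ]
Back-substitution:
v = (-836/59) / (836/59) = -1
u = (530/11 - (-16)*(-1)) / (-118/11) = -3
t = (155 - (-26)*(-3) - (-33)*(-1)) / 11 = 4
s = (-31 - (-3)*(4) - (5)*(-3) - (4)*(-1)) / 1 = 0

(0, 4, -3, -1)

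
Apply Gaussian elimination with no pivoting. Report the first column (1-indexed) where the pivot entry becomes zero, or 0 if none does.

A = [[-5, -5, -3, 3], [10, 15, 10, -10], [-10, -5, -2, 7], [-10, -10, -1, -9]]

first zero-pivot column = 3

Naive forward elimination:
R2 <- R2 - (-2)*R1:  [  0   5   4  -4 ]
R3 <- R3 - (2)*R1:  [ 0  5  4  1 ]
R4 <- R4 - (2)*R1:  [   0    0    5  -15 ]
R3 <- R3 - (1)*R2:  [ 0  0  0  5 ]
Matrix at this point:
[ -5  -5  -3    3 ]
[  0   5   4   -4 ]
[  0   0   0    5 ]
[  0   0   5  -15 ]
Pivot entry (3,3) is zero but row 4 has 5 in column 3 -> naive elimination stops; a row interchange (e.g. R3 <-> R4) would be required here.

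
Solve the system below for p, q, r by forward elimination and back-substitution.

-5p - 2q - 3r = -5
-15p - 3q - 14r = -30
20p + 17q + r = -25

Forward elimination on [A|b]:
R2 <- R2 - (3)*R1:  [   0    3   -5  -15 ]
R3 <- R3 - (-4)*R1:  [   0    9  -11  -45 ]
R3 <- R3 - (3)*R2:  [ 0  0  4  0 ]
Row echelon form:
[ -5  -2  -3  |   -5 ]
[  0   3  -5  |  -15 ]
[  0   0   4  |    0 ]
Back-substitution:
r = (0) / 4 = 0
q = (-15 - (-5)*(0)) / 3 = -5
p = (-5 - (-2)*(-5) - (-3)*(0)) / -5 = 3

(3, -5, 0)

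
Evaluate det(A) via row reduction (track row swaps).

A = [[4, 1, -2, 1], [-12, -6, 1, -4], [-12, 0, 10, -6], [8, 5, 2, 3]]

det(A) = -48

Forward elimination:
R2 <- R2 - (-3)*R1:  [  0  -3  -5  -1 ]
R3 <- R3 - (-3)*R1:  [  0   3   4  -3 ]
R4 <- R4 - (2)*R1:  [ 0  3  6  1 ]
R3 <- R3 - (-1)*R2:  [  0   0  -1  -4 ]
R4 <- R4 - (-1)*R2:  [ 0  0  1  0 ]
R4 <- R4 - (-1)*R3:  [  0   0   0  -4 ]
Upper-triangular form:
[ 4   1  -2   1 ]
[ 0  -3  -5  -1 ]
[ 0   0  -1  -4 ]
[ 0   0   0  -4 ]
det(A) = (-1)^0 * (4) * (-3) * (-1) * (-4) = -48  (0 row swaps -> sign +1)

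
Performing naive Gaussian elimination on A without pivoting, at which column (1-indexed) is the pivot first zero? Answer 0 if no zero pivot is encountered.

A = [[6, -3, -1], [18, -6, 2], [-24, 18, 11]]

Naive forward elimination:
R2 <- R2 - (3)*R1:  [ 0  3  5 ]
R3 <- R3 - (-4)*R1:  [ 0  6  7 ]
R3 <- R3 - (2)*R2:  [  0   0  -3 ]
All pivots nonzero; naive elimination completes without hitting a zero pivot.

first zero-pivot column = 0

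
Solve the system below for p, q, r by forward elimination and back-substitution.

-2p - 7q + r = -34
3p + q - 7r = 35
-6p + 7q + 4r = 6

Forward elimination on [A|b]:
R2 <- R2 - (-3/2)*R1:  [     0  -19/2  -11/2    -16 ]
R3 <- R3 - (3)*R1:  [   0   28    1  108 ]
R3 <- R3 - (-56/19)*R2:  [       0        0  -289/19  1156/19 ]
Row echelon form:
[ -2     -7        1  |      -34 ]
[  0  -19/2    -11/2  |      -16 ]
[  0      0  -289/19  |  1156/19 ]
Back-substitution:
r = (1156/19) / (-289/19) = -4
q = (-16 - (-11/2)*(-4)) / (-19/2) = 4
p = (-34 - (-7)*(4) - (1)*(-4)) / -2 = 1

(1, 4, -4)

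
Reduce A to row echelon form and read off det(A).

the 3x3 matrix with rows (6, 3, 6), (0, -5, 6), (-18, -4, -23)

Forward elimination:
R3 <- R3 - (-3)*R1:  [  0   5  -5 ]
R3 <- R3 - (-1)*R2:  [ 0  0  1 ]
Upper-triangular form:
[ 6   3  6 ]
[ 0  -5  6 ]
[ 0   0  1 ]
det(A) = (-1)^0 * (6) * (-5) * (1) = -30  (0 row swaps -> sign +1)

det(A) = -30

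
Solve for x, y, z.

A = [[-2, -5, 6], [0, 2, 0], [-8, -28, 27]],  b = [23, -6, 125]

(5, -3, 3)

Forward elimination on [A|b]:
R3 <- R3 - (4)*R1:  [  0  -8   3  33 ]
R3 <- R3 - (-4)*R2:  [ 0  0  3  9 ]
Row echelon form:
[ -2  -5  6  |  23 ]
[  0   2  0  |  -6 ]
[  0   0  3  |   9 ]
Back-substitution:
z = (9) / 3 = 3
y = (-6) / 2 = -3
x = (23 - (-5)*(-3) - (6)*(3)) / -2 = 5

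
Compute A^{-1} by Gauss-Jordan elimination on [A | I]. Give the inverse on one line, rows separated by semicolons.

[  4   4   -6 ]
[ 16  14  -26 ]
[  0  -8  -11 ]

Gauss-Jordan on [A | I]:
R1 <- (1/4)*R1:  [    1     1  -3/2  |   1/4     0     0 ]
R2 <- R2 - (16)*R1:  [  0  -2  -2  |  -4   1   0 ]
R2 <- (1/-2)*R2:  [    0     1     1  |     2  -1/2     0 ]
R1 <- R1 - (1)*R2:  [    1     0  -5/2  |  -7/4   1/2     0 ]
R3 <- R3 - (-8)*R2:  [  0   0  -3  |  16  -4   1 ]
R3 <- (1/-3)*R3:  [     0      0      1  |  -16/3    4/3   -1/3 ]
R1 <- R1 - (-5/2)*R3:  [       1        0        0  |  -181/12     23/6     -5/6 ]
R2 <- R2 - (1)*R3:  [     0      1      0  |   22/3  -11/6    1/3 ]
Right block of [I | A^{-1}] is the inverse:
[ -181/12   23/6  -5/6 ]
[    22/3  -11/6   1/3 ]
[   -16/3    4/3  -1/3 ]

inverse = [-181/12 23/6 -5/6; 22/3 -11/6 1/3; -16/3 4/3 -1/3]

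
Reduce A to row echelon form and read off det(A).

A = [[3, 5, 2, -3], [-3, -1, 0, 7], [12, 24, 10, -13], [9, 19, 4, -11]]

det(A) = -240

Forward elimination:
R2 <- R2 - (-1)*R1:  [ 0  4  2  4 ]
R3 <- R3 - (4)*R1:  [  0   4   2  -1 ]
R4 <- R4 - (3)*R1:  [  0   4  -2  -2 ]
R3 <- R3 - (1)*R2:  [  0   0   0  -5 ]
R4 <- R4 - (1)*R2:  [  0   0  -4  -6 ]
R3 <-> R4   (pivot in column 3 was zero)
[ 3  5   2  -3 ]
[ 0  4   2   4 ]
[ 0  0  -4  -6 ]
[ 0  0   0  -5 ]
Upper-triangular form:
[ 3  5   2  -3 ]
[ 0  4   2   4 ]
[ 0  0  -4  -6 ]
[ 0  0   0  -5 ]
det(A) = (-1)^1 * (3) * (4) * (-4) * (-5) = -240  (1 row swap -> sign -1)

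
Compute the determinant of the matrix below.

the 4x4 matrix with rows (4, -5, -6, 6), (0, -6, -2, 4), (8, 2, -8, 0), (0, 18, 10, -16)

Forward elimination:
R3 <- R3 - (2)*R1:  [   0   12    4  -12 ]
R3 <- R3 - (-2)*R2:  [  0   0   0  -4 ]
R4 <- R4 - (-3)*R2:  [  0   0   4  -4 ]
R3 <-> R4   (pivot in column 3 was zero)
[ 4  -5  -6   6 ]
[ 0  -6  -2   4 ]
[ 0   0   4  -4 ]
[ 0   0   0  -4 ]
Upper-triangular form:
[ 4  -5  -6   6 ]
[ 0  -6  -2   4 ]
[ 0   0   4  -4 ]
[ 0   0   0  -4 ]
det(A) = (-1)^1 * (4) * (-6) * (4) * (-4) = -384  (1 row swap -> sign -1)

det(A) = -384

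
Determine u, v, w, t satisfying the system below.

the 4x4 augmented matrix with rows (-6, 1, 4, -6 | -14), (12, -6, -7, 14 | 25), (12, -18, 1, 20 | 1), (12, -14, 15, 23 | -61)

Forward elimination on [A|b]:
R2 <- R2 - (-2)*R1:  [  0  -4   1   2  -3 ]
R3 <- R3 - (-2)*R1:  [   0  -16    9    8  -27 ]
R4 <- R4 - (-2)*R1:  [   0  -12   23   11  -89 ]
R3 <- R3 - (4)*R2:  [   0    0    5    0  -15 ]
R4 <- R4 - (3)*R2:  [   0    0   20    5  -80 ]
R4 <- R4 - (4)*R3:  [   0    0    0    5  -20 ]
Row echelon form:
[ -6   1  4  -6  |  -14 ]
[  0  -4  1   2  |   -3 ]
[  0   0  5   0  |  -15 ]
[  0   0  0   5  |  -20 ]
Back-substitution:
t = (-20) / 5 = -4
w = (-15) / 5 = -3
v = (-3 - (1)*(-3) - (2)*(-4)) / -4 = -2
u = (-14 - (1)*(-2) - (4)*(-3) - (-6)*(-4)) / -6 = 4

(4, -2, -3, -4)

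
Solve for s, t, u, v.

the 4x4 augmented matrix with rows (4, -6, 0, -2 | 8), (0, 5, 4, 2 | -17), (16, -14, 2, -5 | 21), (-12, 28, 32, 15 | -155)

Forward elimination on [A|b]:
R3 <- R3 - (4)*R1:  [   0   10    2    3  -11 ]
R4 <- R4 - (-3)*R1:  [    0    10    32     9  -131 ]
R3 <- R3 - (2)*R2:  [  0   0  -6  -1  23 ]
R4 <- R4 - (2)*R2:  [   0    0   24    5  -97 ]
R4 <- R4 - (-4)*R3:  [  0   0   0   1  -5 ]
Row echelon form:
[ 4  -6   0  -2  |    8 ]
[ 0   5   4   2  |  -17 ]
[ 0   0  -6  -1  |   23 ]
[ 0   0   0   1  |   -5 ]
Back-substitution:
v = (-5) / 1 = -5
u = (23 - (-1)*(-5)) / -6 = -3
t = (-17 - (4)*(-3) - (2)*(-5)) / 5 = 1
s = (8 - (-6)*(1) - (-2)*(-5)) / 4 = 1

(1, 1, -3, -5)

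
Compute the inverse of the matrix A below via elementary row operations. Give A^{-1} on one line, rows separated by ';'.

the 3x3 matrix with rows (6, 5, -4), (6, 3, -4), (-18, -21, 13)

Gauss-Jordan on [A | I]:
R1 <- (1/6)*R1:  [    1   5/6  -2/3  |   1/6     0     0 ]
R2 <- R2 - (6)*R1:  [  0  -2   0  |  -1   1   0 ]
R3 <- R3 - (-18)*R1:  [  0  -6   1  |   3   0   1 ]
R2 <- (1/-2)*R2:  [    0     1     0  |   1/2  -1/2     0 ]
R1 <- R1 - (5/6)*R2:  [    1     0  -2/3  |  -1/4  5/12     0 ]
R3 <- R3 - (-6)*R2:  [  0   0   1  |   6  -3   1 ]
R1 <- R1 - (-2/3)*R3:  [      1       0       0  |    15/4  -19/12     2/3 ]
Right block of [I | A^{-1}] is the inverse:
[ 15/4  -19/12  2/3 ]
[  1/2    -1/2    0 ]
[    6      -3    1 ]

inverse = [15/4 -19/12 2/3; 1/2 -1/2 0; 6 -3 1]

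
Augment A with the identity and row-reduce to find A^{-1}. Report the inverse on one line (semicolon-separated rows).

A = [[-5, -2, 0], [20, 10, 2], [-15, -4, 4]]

inverse = [-12/5 -2/5 1/5; 11/2 1 -1/2; -7/2 -1/2 1/2]

Gauss-Jordan on [A | I]:
R1 <- (1/-5)*R1:  [    1   2/5     0  |  -1/5     0     0 ]
R2 <- R2 - (20)*R1:  [ 0  2  2  |  4  1  0 ]
R3 <- R3 - (-15)*R1:  [  0   2   4  |  -3   0   1 ]
R2 <- (1/2)*R2:  [   0    1    1  |    2  1/2    0 ]
R1 <- R1 - (2/5)*R2:  [    1     0  -2/5  |    -1  -1/5     0 ]
R3 <- R3 - (2)*R2:  [  0   0   2  |  -7  -1   1 ]
R3 <- (1/2)*R3:  [    0     0     1  |  -7/2  -1/2   1/2 ]
R1 <- R1 - (-2/5)*R3:  [     1      0      0  |  -12/5   -2/5    1/5 ]
R2 <- R2 - (1)*R3:  [    0     1     0  |  11/2     1  -1/2 ]
Right block of [I | A^{-1}] is the inverse:
[ -12/5  -2/5   1/5 ]
[  11/2     1  -1/2 ]
[  -7/2  -1/2   1/2 ]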